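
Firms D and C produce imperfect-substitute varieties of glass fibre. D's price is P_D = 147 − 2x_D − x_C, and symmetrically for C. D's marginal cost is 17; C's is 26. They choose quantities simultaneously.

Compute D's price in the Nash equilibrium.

Firm D's profit: π = x_D(147 − 2x_D − x_C) − 17x_D.
∂π/∂x_D = 130 − 4x_D − x_C = 0 ⇒ x_D = 32.5 − 0.25x_C.
Similarly x_C = 30.25 − 0.25x_D.
Solving the two reaction functions simultaneously: (1 − (−0.25)(−0.25))x_D = 32.5 − 0.25·30.25, so 0.9375x_D = 24.9375 and x_D = 26.6.
Then x_C = 30.25 − 0.25·26.6 = 23.6.
P_D = 147 − 2·26.6 − 23.6 = 70.2.

70.2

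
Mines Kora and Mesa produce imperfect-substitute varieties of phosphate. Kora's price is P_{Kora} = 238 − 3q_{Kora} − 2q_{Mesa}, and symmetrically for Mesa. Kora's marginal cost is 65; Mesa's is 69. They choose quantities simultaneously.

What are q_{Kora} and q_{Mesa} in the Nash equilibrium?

Mine Kora's profit: π = q_{Kora}(238 − 3q_{Kora} − 2q_{Mesa}) − 65q_{Kora}.
∂π/∂q_{Kora} = 173 − 6q_{Kora} − 2q_{Mesa} = 0 ⇒ q_{Kora} = 173/6 − (1/3)q_{Mesa}.
Similarly q_{Mesa} = 169/6 − (1/3)q_{Kora}.
Plugging q_{Mesa} into Kora's best response: q_{Kora} = 173/6 − (1/3)(169/6 − (1/3)q_{Kora}) ⇒ (8/9)q_{Kora} = 175/9, so q_{Kora} = 21.875.
Then q_{Mesa} = 169/6 − (1/3)·21.875 = 20.875.

21.875, 20.875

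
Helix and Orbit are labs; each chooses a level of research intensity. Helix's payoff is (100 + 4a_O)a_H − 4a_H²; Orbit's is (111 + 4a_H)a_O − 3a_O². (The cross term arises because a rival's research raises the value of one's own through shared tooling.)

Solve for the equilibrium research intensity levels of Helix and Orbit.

32.625, 40.25

Expanding Helix's payoff: 100a_H + 4a_Oa_H − 4a_H².
∂π/∂a_H = 100 + 4a_O − 8a_H = 0, so a_H = 12.5 + 0.5a_O.
Likewise for Orbit: a_O = 18.5 + (2/3)a_H.
Plugging a_O into Helix's best response: a_H = 12.5 + 0.5(18.5 + (2/3)a_H) ⇒ (2/3)a_H = 21.75, so a_H = 32.625.
Then a_O = 18.5 + (2/3)·32.625 = 40.25.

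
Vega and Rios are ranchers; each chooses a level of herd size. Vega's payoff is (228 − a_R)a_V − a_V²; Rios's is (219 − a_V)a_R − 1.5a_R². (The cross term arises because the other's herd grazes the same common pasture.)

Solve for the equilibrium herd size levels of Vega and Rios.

Expanding Vega's payoff: 228a_V − a_Ra_V − a_V².
∂π/∂a_V = 228 − a_R − 2a_V = 0, so a_V = 114 − 0.5a_R.
Likewise for Rios: a_R = 73 − (1/3)a_V.
Solving the two reaction functions simultaneously: (1 − (−0.5)(−1/3))a_V = 114 − 0.5·73, so (5/6)a_V = 77.5 and a_V = 93.
Then a_R = 73 − (1/3)·93 = 42.

93, 42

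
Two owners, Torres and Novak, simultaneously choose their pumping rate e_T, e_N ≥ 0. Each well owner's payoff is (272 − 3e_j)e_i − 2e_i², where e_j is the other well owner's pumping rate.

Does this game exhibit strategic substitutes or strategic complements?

strategic substitutes

Torres's payoff is (272 − 3e_N)e_T − 2e_T².
∂π/∂e_T = 272 − 3e_N − 4e_T = 0, so e_T = 68 − 0.75e_N.
The best-response slope de_T/de_N = −0.75 < 0: the reaction function is downward-sloping, so the choices are strategic substitutes.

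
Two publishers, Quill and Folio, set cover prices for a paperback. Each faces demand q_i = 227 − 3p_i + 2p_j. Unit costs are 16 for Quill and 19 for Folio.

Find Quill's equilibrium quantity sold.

159.9375

Quill's profit: π = (p_{Quill} − 16)(227 − 3p_{Quill} + 2p_{Folio}).
∂π/∂p_{Quill} = 275 − 6p_{Quill} + 2p_{Folio} = 0 ⇒ p_{Quill} = 275/6 + (1/3)p_{Folio}.
Similarly p_{Folio} = 142/3 + (1/3)p_{Quill}.
Plugging p_{Folio} into Quill's best response: p_{Quill} = 275/6 + (1/3)(142/3 + (1/3)p_{Quill}) ⇒ (8/9)p_{Quill} = 1109/18, so p_{Quill} = 69.3125.
Then p_{Folio} = 142/3 + (1/3)·69.3125 = 70.4375.
q_{Quill} = 227 − 3·69.3125 + 2·70.4375 = 159.9375.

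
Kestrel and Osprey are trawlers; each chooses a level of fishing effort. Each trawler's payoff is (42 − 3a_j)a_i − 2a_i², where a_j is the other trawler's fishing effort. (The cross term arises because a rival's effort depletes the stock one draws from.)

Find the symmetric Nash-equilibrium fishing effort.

6

Kestrel's payoff is (42 − 3a_O)a_K − 2a_K².
∂π/∂a_K = 42 − 3a_O − 4a_K = 0, so a_K = 10.5 − 0.75a_O.
By symmetry a_O = a_K; substituting into the reaction function, 1.75a_K = 10.5 and a_K = 6.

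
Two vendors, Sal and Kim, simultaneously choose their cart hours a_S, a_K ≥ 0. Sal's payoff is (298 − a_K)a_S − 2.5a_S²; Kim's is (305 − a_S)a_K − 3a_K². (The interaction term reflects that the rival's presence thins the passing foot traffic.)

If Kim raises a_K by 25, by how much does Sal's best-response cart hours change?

Expanding Sal's payoff: 298a_S − a_Ka_S − 2.5a_S².
∂π/∂a_S = 298 − a_K − 5a_S = 0, so a_S = 59.6 − 0.2a_K.
The reaction-function slope is −0.2, so a 25-unit rise in a_K moves a_S by −0.2 × 25 = −5. Sal's best response falls — the actions are strategic substitutes.

-5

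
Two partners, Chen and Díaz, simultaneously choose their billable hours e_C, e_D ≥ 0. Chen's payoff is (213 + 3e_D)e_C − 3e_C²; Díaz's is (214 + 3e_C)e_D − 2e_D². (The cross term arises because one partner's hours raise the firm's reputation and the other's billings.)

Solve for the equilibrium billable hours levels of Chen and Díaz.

99.6, 128.2

Expanding Chen's payoff: 213e_C + 3e_De_C − 3e_C².
∂π/∂e_C = 213 + 3e_D − 6e_C = 0, so e_C = 35.5 + 0.5e_D.
Likewise for Díaz: e_D = 53.5 + 0.75e_C.
Solving the two reaction functions simultaneously: (1 − (0.5)(0.75))e_C = 35.5 + 0.5·53.5, so 0.625e_C = 62.25 and e_C = 99.6.
Then e_D = 53.5 + 0.75·99.6 = 128.2.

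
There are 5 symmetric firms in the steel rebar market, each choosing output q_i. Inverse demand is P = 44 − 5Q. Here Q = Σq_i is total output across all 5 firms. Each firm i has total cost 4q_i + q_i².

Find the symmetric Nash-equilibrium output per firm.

A representative firm's profit is π_i = q_i(44 − 5Q) − 4q_i − q_i², with Q = q_i + Σ_{j≠i} q_j.
First-order condition: 40 − 12q_i − 5Σ_{j≠i} q_j = 0.
With identical firms, set every q_j = q: then 40 − 12q − 20q = 0, i.e. q = 40/32 = 1.25.

1.25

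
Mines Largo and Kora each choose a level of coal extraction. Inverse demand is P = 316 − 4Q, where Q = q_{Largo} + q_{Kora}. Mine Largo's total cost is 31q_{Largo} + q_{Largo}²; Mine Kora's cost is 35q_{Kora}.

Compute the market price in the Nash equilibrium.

139.375

Mine Largo's profit: π = q_{Largo}(316 − 4(q_{Largo} + q_{Kora})) − 31q_{Largo} − q_{Largo}².
∂π/∂q_{Largo} = 285 − 10q_{Largo} − 4q_{Kora} = 0, so q_{Largo} = 28.5 − 0.4q_{Kora}.
For Kora: ∂π/∂q_{Kora} = 281 − 8q_{Kora} − 4q_{Largo} = 0 ⇒ q_{Kora} = 35.125 − 0.5q_{Largo}.
Solving the two reaction functions simultaneously: (1 − (−0.4)(−0.5))q_{Largo} = 28.5 − 0.4·35.125, so 0.8q_{Largo} = 14.45 and q_{Largo} = 18.0625.
Then q_{Kora} = 35.125 − 0.5·18.0625 = 835/32.
Equilibrium price: P = 316 − 4·(1413/32) = 139.375.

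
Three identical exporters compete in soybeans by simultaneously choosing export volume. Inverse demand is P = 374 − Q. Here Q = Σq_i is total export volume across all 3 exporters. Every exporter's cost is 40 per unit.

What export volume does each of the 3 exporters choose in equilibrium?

83.5

A representative exporter's profit is π_i = q_i(374 − Q) − 40q_i, with Q = q_i + Σ_{j≠i} q_j.
First-order condition: 334 − 2q_i − Σ_{j≠i} q_j = 0.
Imposing symmetry (q_j = q for all j) turns Σ_{j≠i} q_j into 2q, so 334 = 4q and q = 83.5.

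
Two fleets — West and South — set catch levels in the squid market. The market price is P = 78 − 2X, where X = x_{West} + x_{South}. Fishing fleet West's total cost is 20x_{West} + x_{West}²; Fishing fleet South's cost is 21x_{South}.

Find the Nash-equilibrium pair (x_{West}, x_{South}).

5.9, 11.3

Fishing fleet West's profit: π = x_{West}(78 − 2(x_{West} + x_{South})) − 20x_{West} − x_{West}².
∂π/∂x_{West} = 58 − 6x_{West} − 2x_{South} = 0, so x_{West} = 29/3 − (1/3)x_{South}.
For South: ∂π/∂x_{South} = 57 − 4x_{South} − 2x_{West} = 0 ⇒ x_{South} = 14.25 − 0.5x_{West}.
Solving the two reaction functions simultaneously: (1 − (−1/3)(−0.5))x_{West} = 29/3 − (1/3)·14.25, so (5/6)x_{West} = 59/12 and x_{West} = 5.9.
Then x_{South} = 14.25 − 0.5·5.9 = 11.3.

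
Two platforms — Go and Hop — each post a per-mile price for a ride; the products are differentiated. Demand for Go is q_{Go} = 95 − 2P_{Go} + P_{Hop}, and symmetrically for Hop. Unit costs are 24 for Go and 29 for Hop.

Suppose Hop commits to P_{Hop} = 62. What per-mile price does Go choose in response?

Go's profit: π = (P_{Go} − 24)(95 − 2P_{Go} + P_{Hop}).
∂π/∂P_{Go} = 143 − 4P_{Go} + P_{Hop} = 0 ⇒ P_{Go} = 35.75 + 0.25P_{Hop}.
At P_{Hop} = 62: P_{Go} = 35.75 + 0.25·62 = 51.25.

51.25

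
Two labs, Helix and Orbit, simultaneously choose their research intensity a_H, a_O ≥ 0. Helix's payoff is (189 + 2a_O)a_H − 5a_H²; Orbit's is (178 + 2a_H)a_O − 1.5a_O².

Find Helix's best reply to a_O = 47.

Expanding Helix's payoff: 189a_H + 2a_Oa_H − 5a_H².
∂π/∂a_H = 189 + 2a_O − 10a_H = 0, so a_H = 18.9 + 0.2a_O.
At a_O = 47: a_H = 18.9 + 0.2·47 = 28.3.

28.3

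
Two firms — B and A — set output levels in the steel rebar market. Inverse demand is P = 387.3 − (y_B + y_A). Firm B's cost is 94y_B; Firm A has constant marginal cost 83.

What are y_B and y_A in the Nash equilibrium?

94.1, 105.1

Firm B's profit: π = y_B(387.3 − (y_B + y_A)) − 94y_B.
∂π/∂y_B = 293.3 − 2y_B − y_A = 0, so y_B = 146.65 − 0.5y_A.
By the same steps for A: y_A = 152.15 − 0.5y_B.
Substituting the second reaction function into the first: y_B = 146.65 − 0.5(152.15 − 0.5y_B), which gives 0.75y_B = 70.575 ⇒ y_B = 94.1.
Then y_A = 152.15 − 0.5·94.1 = 105.1.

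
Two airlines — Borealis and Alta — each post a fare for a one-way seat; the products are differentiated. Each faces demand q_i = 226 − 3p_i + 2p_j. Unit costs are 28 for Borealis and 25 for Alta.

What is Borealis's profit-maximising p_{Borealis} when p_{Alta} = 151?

Borealis's profit: π = (p_{Borealis} − 28)(226 − 3p_{Borealis} + 2p_{Alta}).
∂π/∂p_{Borealis} = 310 − 6p_{Borealis} + 2p_{Alta} = 0 ⇒ p_{Borealis} = 155/3 + (1/3)p_{Alta}.
At p_{Alta} = 151: p_{Borealis} = 155/3 + (1/3)·151 = 102.

102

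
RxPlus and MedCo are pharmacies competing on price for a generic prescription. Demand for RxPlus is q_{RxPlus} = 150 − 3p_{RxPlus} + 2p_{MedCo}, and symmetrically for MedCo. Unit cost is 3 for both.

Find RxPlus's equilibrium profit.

4051.6875

RxPlus's profit: π = (p_{RxPlus} − 3)(150 − 3p_{RxPlus} + 2p_{MedCo}).
∂π/∂p_{RxPlus} = 159 − 6p_{RxPlus} + 2p_{MedCo} = 0 ⇒ p_{RxPlus} = 26.5 + (1/3)p_{MedCo}.
By symmetry p_{MedCo} = p_{RxPlus}; substituting into the reaction function, (2/3)p_{RxPlus} = 26.5 and p_{RxPlus} = 39.75.
q_{RxPlus} = 150 − 3·39.75 + 2·39.75 = 110.25.
Profit = (39.75 − 3)·110.25 = 4051.6875.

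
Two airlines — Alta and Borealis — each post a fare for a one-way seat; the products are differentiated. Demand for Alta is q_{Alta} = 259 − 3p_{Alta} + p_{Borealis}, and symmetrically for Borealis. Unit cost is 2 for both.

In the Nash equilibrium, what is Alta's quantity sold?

153

Alta's profit: π = (p_{Alta} − 2)(259 − 3p_{Alta} + p_{Borealis}).
∂π/∂p_{Alta} = 265 − 6p_{Alta} + p_{Borealis} = 0 ⇒ p_{Alta} = 265/6 + (1/6)p_{Borealis}.
By symmetry p_{Borealis} = p_{Alta}; substituting into the reaction function, (5/6)p_{Alta} = 265/6 and p_{Alta} = 53.
q_{Alta} = 259 − 3·53 + 53 = 153.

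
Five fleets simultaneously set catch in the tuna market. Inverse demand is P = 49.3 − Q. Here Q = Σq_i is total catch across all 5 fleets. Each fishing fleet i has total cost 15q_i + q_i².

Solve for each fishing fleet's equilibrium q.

4.2875

A representative fishing fleet's profit is π_i = q_i(49.3 − Q) − 15q_i − q_i², with Q = q_i + Σ_{j≠i} q_j.
First-order condition: 34.3 − 4q_i − Σ_{j≠i} q_j = 0.
With identical fishing fleets, set every q_j = q: then 34.3 − 4q − 4q = 0, i.e. q = 34.3/8 = 4.2875.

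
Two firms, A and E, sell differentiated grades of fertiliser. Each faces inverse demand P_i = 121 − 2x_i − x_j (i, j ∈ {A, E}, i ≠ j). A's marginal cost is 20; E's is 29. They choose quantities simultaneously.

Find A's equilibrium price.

Firm A's profit: π = x_A(121 − 2x_A − x_E) − 20x_A.
∂π/∂x_A = 101 − 4x_A − x_E = 0 ⇒ x_A = 25.25 − 0.25x_E.
Similarly x_E = 23 − 0.25x_A.
Substituting the second reaction function into the first: x_A = 25.25 − 0.25(23 − 0.25x_A), which gives 0.9375x_A = 19.5 ⇒ x_A = 20.8.
Then x_E = 23 − 0.25·20.8 = 17.8.
P_A = 121 − 2·20.8 − 17.8 = 61.6.

61.6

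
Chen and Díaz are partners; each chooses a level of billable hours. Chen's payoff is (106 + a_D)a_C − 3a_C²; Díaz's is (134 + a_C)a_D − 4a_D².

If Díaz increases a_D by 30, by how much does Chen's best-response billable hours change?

Expanding Chen's payoff: 106a_C + a_Da_C − 3a_C².
∂π/∂a_C = 106 + a_D − 6a_C = 0, so a_C = 53/3 + (1/6)a_D.
The reaction-function slope is 1/6, so a 30-unit rise in a_D moves a_C by 1/6 × 30 = 5. Chen's best response rises — the actions are strategic complements.

5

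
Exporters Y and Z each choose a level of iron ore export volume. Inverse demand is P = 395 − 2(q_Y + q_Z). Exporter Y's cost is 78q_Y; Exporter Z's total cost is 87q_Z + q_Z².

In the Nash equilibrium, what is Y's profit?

8268.98

Exporter Y's profit: π = q_Y(395 − 2(q_Y + q_Z)) − 78q_Y.
∂π/∂q_Y = 317 − 4q_Y − 2q_Z = 0, so q_Y = 79.25 − 0.5q_Z.
For Z: ∂π/∂q_Z = 308 − 6q_Z − 2q_Y = 0 ⇒ q_Z = 154/3 − (1/3)q_Y.
Solving the two reaction functions simultaneously: (1 − (−0.5)(−1/3))q_Y = 79.25 − 0.5·(154/3), so (5/6)q_Y = 643/12 and q_Y = 64.3.
Then q_Z = 154/3 − (1/3)·64.3 = 29.9.
Price P = 395 − 2·94.2 = 206.6.
Y's profit: (206.6 − 78)·64.3 = 8268.98.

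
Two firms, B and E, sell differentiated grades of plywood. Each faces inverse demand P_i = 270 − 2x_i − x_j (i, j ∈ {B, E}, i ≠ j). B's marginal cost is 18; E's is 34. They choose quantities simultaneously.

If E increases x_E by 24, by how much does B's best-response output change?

-6

Firm B's profit: π = x_B(270 − 2x_B − x_E) − 18x_B.
∂π/∂x_B = 252 − 4x_B − x_E = 0 ⇒ x_B = 63 − 0.25x_E.
The reaction-function slope is −0.25, so a 24-unit rise in x_E moves x_B by −0.25 × 24 = −6. B's best response falls — the actions are strategic substitutes.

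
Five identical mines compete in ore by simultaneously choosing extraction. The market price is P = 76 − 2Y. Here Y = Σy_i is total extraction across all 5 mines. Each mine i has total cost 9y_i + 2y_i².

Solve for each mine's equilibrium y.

4.1875

A representative mine's profit is π_i = y_i(76 − 2Y) − 9y_i − 2y_i², with Y = y_i + Σ_{j≠i} y_j.
First-order condition: 67 − 8y_i − 2Σ_{j≠i} y_j = 0.
With identical mines, set every y_j = y: then 67 − 8y − 8y = 0, i.e. y = 67/16 = 4.1875.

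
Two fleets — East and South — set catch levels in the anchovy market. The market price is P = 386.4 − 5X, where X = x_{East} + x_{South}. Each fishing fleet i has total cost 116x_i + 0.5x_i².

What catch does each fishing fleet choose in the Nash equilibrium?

16.9

Fishing fleet East's profit: π = x_{East}(386.4 − 5(x_{East} + x_{South})) − 116x_{East} − 0.5x_{East}².
∂π/∂x_{East} = 270.4 − 11x_{East} − 5x_{South} = 0, so x_{East} = 1352/55 − (5/11)x_{South}.
Setting x_{East} = x_{South} in the reaction function: x_{East} = 1352/55 − (5/11)x_{East}, so x_{East} = (1352/55) / (16/11) = 16.9.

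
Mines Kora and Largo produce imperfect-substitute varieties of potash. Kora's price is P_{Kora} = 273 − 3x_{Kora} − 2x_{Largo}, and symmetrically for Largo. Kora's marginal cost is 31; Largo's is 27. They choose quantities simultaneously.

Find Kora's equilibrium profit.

Mine Kora's profit: π = x_{Kora}(273 − 3x_{Kora} − 2x_{Largo}) − 31x_{Kora}.
∂π/∂x_{Kora} = 242 − 6x_{Kora} − 2x_{Largo} = 0 ⇒ x_{Kora} = 121/3 − (1/3)x_{Largo}.
Similarly x_{Largo} = 41 − (1/3)x_{Kora}.
Solving the two reaction functions simultaneously: (1 − (−1/3)(−1/3))x_{Kora} = 121/3 − (1/3)·41, so (8/9)x_{Kora} = 80/3 and x_{Kora} = 30.
Then x_{Largo} = 41 − (1/3)·30 = 31.
P_{Kora} = 273 − 3·30 − 2·31 = 121.
Profit = (121 − 31)·30 = 2700.

2700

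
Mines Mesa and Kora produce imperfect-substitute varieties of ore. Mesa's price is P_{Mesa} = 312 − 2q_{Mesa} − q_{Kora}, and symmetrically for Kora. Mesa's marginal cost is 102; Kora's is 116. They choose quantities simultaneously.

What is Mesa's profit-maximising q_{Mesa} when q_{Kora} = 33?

44.25

Mine Mesa's profit: π = q_{Mesa}(312 − 2q_{Mesa} − q_{Kora}) − 102q_{Mesa}.
∂π/∂q_{Mesa} = 210 − 4q_{Mesa} − q_{Kora} = 0 ⇒ q_{Mesa} = 52.5 − 0.25q_{Kora}.
At q_{Kora} = 33: q_{Mesa} = 52.5 − 0.25·33 = 44.25.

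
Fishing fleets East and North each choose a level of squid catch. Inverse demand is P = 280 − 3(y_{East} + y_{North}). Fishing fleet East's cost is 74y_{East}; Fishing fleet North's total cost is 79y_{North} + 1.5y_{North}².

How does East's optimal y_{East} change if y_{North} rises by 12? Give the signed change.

-6

Fishing fleet East's profit: π = y_{East}(280 − 3(y_{East} + y_{North})) − 74y_{East}.
∂π/∂y_{East} = 206 − 6y_{East} − 3y_{North} = 0, so y_{East} = 103/3 − 0.5y_{North}.
The reaction-function slope is −0.5, so a 12-unit rise in y_{North} moves y_{East} by −0.5 × 12 = −6. East's best response falls — the actions are strategic substitutes.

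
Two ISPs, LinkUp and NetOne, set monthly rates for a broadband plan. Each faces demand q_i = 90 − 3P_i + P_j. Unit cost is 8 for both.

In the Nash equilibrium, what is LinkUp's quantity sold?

44.4

LinkUp's profit: π = (P_{LinkUp} − 8)(90 − 3P_{LinkUp} + P_{NetOne}).
∂π/∂P_{LinkUp} = 114 − 6P_{LinkUp} + P_{NetOne} = 0 ⇒ P_{LinkUp} = 19 + (1/6)P_{NetOne}.
Setting P_{LinkUp} = P_{NetOne} in the reaction function: P_{LinkUp} = 19 + (1/6)P_{LinkUp}, so P_{LinkUp} = 19 / (5/6) = 22.8.
q_{LinkUp} = 90 − 3·22.8 + 22.8 = 44.4.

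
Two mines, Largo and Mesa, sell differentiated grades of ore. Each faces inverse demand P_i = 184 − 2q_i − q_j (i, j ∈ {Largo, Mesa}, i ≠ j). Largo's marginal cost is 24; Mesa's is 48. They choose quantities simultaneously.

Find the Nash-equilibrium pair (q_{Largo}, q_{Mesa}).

Mine Largo's profit: π = q_{Largo}(184 − 2q_{Largo} − q_{Mesa}) − 24q_{Largo}.
∂π/∂q_{Largo} = 160 − 4q_{Largo} − q_{Mesa} = 0 ⇒ q_{Largo} = 40 − 0.25q_{Mesa}.
Similarly q_{Mesa} = 34 − 0.25q_{Largo}.
Solving the two reaction functions simultaneously: (1 − (−0.25)(−0.25))q_{Largo} = 40 − 0.25·34, so 0.9375q_{Largo} = 31.5 and q_{Largo} = 33.6.
Then q_{Mesa} = 34 − 0.25·33.6 = 25.6.

33.6, 25.6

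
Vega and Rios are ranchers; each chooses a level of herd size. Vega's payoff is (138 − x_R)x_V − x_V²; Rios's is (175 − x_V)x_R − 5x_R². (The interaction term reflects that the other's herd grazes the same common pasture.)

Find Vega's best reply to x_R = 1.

68.5

Expanding Vega's payoff: 138x_V − x_Rx_V − x_V².
∂π/∂x_V = 138 − x_R − 2x_V = 0, so x_V = 69 − 0.5x_R.
At x_R = 1: x_V = 69 − 0.5·1 = 68.5.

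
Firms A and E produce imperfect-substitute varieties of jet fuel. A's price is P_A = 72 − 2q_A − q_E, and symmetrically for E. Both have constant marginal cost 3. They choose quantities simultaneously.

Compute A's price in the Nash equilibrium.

Firm A's profit: π = q_A(72 − 2q_A − q_E) − 3q_A.
∂π/∂q_A = 69 − 4q_A − q_E = 0 ⇒ q_A = 17.25 − 0.25q_E.
Setting q_A = q_E in the reaction function: q_A = 17.25 − 0.25q_A, so q_A = 17.25 / 1.25 = 13.8.
P_A = 72 − 2·13.8 − 13.8 = 30.6.

30.6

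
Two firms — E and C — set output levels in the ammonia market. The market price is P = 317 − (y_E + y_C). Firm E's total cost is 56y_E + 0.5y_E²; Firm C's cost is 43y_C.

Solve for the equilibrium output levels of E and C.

Firm E's profit: π = y_E(317 − (y_E + y_C)) − 56y_E − 0.5y_E².
∂π/∂y_E = 261 − 3y_E − y_C = 0, so y_E = 87 − (1/3)y_C.
For C: ∂π/∂y_C = 274 − 2y_C − y_E = 0 ⇒ y_C = 137 − 0.5y_E.
Substituting the second reaction function into the first: y_E = 87 − (1/3)(137 − 0.5y_E), which gives (5/6)y_E = 124/3 ⇒ y_E = 49.6.
Then y_C = 137 − 0.5·49.6 = 112.2.

49.6, 112.2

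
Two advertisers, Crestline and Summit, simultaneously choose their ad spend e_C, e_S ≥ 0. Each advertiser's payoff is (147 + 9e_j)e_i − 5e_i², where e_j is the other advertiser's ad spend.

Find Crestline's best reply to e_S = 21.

Crestline's payoff is (147 + 9e_S)e_C − 5e_C².
∂π/∂e_C = 147 + 9e_S − 10e_C = 0, so e_C = 14.7 + 0.9e_S.
At e_S = 21: e_C = 14.7 + 0.9·21 = 33.6.

33.6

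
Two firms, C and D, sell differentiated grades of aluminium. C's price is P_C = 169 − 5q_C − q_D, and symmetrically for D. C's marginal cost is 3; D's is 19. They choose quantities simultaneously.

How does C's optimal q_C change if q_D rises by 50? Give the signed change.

Firm C's profit: π = q_C(169 − 5q_C − q_D) − 3q_C.
∂π/∂q_C = 166 − 10q_C − q_D = 0 ⇒ q_C = 16.6 − 0.1q_D.
The reaction-function slope is −0.1, so a 50-unit rise in q_D moves q_C by −0.1 × 50 = −5. C's best response falls — the actions are strategic substitutes.

-5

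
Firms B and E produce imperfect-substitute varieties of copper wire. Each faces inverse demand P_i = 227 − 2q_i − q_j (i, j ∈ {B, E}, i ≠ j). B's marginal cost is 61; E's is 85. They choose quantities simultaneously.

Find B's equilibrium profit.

Firm B's profit: π = q_B(227 − 2q_B − q_E) − 61q_B.
∂π/∂q_B = 166 − 4q_B − q_E = 0 ⇒ q_B = 41.5 − 0.25q_E.
Similarly q_E = 35.5 − 0.25q_B.
Substituting the second reaction function into the first: q_B = 41.5 − 0.25(35.5 − 0.25q_B), which gives 0.9375q_B = 32.625 ⇒ q_B = 34.8.
Then q_E = 35.5 − 0.25·34.8 = 26.8.
P_B = 227 − 2·34.8 − 26.8 = 130.6.
Profit = (130.6 − 61)·34.8 = 2422.08.

2422.08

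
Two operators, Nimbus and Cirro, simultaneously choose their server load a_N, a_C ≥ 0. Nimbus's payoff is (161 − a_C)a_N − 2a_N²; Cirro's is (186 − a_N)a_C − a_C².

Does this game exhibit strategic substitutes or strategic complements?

strategic substitutes

Expanding Nimbus's payoff: 161a_N − a_Ca_N − 2a_N².
∂π/∂a_N = 161 − a_C − 4a_N = 0, so a_N = 40.25 − 0.25a_C.
The best-response slope da_N/da_C = −0.25 < 0: the reaction function is downward-sloping, so the choices are strategic substitutes.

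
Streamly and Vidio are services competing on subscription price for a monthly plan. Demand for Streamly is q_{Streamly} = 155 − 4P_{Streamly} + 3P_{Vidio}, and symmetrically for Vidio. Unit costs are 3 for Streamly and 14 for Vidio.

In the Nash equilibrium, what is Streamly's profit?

4303.36

Streamly's profit: π = (P_{Streamly} − 3)(155 − 4P_{Streamly} + 3P_{Vidio}).
∂π/∂P_{Streamly} = 167 − 8P_{Streamly} + 3P_{Vidio} = 0 ⇒ P_{Streamly} = 20.875 + 0.375P_{Vidio}.
Similarly P_{Vidio} = 26.375 + 0.375P_{Streamly}.
Solving the two reaction functions simultaneously: (1 − (0.375)(0.375))P_{Streamly} = 20.875 + 0.375·26.375, so (55/64)P_{Streamly} = 1969/64 and P_{Streamly} = 35.8.
Then P_{Vidio} = 26.375 + 0.375·35.8 = 39.8.
q_{Streamly} = 155 − 4·35.8 + 3·39.8 = 131.2.
Profit = (35.8 − 3)·131.2 = 4303.36.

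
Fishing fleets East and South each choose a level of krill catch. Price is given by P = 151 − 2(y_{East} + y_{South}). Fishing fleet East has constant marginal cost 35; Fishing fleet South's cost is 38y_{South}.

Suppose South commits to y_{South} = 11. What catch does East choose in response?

Fishing fleet East's profit: π = y_{East}(151 − 2(y_{East} + y_{South})) − 35y_{East}.
∂π/∂y_{East} = 116 − 4y_{East} − 2y_{South} = 0, so y_{East} = 29 − 0.5y_{South}.
At y_{South} = 11: y_{East} = 29 − 0.5·11 = 23.5.

23.5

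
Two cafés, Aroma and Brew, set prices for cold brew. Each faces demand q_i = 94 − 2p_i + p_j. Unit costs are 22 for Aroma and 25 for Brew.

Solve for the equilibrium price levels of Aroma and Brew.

46.4, 47.6

Aroma's profit: π = (p_{Aroma} − 22)(94 − 2p_{Aroma} + p_{Brew}).
∂π/∂p_{Aroma} = 138 − 4p_{Aroma} + p_{Brew} = 0 ⇒ p_{Aroma} = 34.5 + 0.25p_{Brew}.
Similarly p_{Brew} = 36 + 0.25p_{Aroma}.
Plugging p_{Brew} into Aroma's best response: p_{Aroma} = 34.5 + 0.25(36 + 0.25p_{Aroma}) ⇒ 0.9375p_{Aroma} = 43.5, so p_{Aroma} = 46.4.
Then p_{Brew} = 36 + 0.25·46.4 = 47.6.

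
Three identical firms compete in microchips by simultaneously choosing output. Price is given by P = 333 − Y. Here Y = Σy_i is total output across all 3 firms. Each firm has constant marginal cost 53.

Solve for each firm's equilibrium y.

70

A representative firm's profit is π_i = y_i(333 − Y) − 53y_i, with Y = y_i + Σ_{j≠i} y_j.
First-order condition: 280 − 2y_i − Σ_{j≠i} y_j = 0.
Imposing symmetry (y_j = y for all j) turns Σ_{j≠i} y_j into 2y, so 280 = 4y and y = 70.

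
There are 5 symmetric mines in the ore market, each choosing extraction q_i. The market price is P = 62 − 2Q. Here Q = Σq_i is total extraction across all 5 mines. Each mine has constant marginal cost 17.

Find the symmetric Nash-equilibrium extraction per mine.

A representative mine's profit is π_i = q_i(62 − 2Q) − 17q_i, with Q = q_i + Σ_{j≠i} q_j.
First-order condition: 45 − 4q_i − 2Σ_{j≠i} q_j = 0.
Imposing symmetry (q_j = q for all j) turns Σ_{j≠i} q_j into 4q, so 45 = 12q and q = 3.75.

3.75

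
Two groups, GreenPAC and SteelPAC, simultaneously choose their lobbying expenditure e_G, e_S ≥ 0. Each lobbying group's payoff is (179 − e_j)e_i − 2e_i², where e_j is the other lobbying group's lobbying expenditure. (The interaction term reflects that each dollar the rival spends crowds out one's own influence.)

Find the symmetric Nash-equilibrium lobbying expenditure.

35.8

GreenPAC's payoff is (179 − e_S)e_G − 2e_G².
∂π/∂e_G = 179 − e_S − 4e_G = 0, so e_G = 44.75 − 0.25e_S.
By symmetry e_S = e_G; substituting into the reaction function, 1.25e_G = 44.75 and e_G = 35.8.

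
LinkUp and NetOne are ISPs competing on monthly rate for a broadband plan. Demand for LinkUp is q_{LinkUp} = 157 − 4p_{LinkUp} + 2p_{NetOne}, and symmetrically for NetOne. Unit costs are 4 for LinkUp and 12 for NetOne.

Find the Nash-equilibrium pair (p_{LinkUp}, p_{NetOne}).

29.9, 33.1

LinkUp's profit: π = (p_{LinkUp} − 4)(157 − 4p_{LinkUp} + 2p_{NetOne}).
∂π/∂p_{LinkUp} = 173 − 8p_{LinkUp} + 2p_{NetOne} = 0 ⇒ p_{LinkUp} = 21.625 + 0.25p_{NetOne}.
Similarly p_{NetOne} = 25.625 + 0.25p_{LinkUp}.
Plugging p_{NetOne} into LinkUp's best response: p_{LinkUp} = 21.625 + 0.25(25.625 + 0.25p_{LinkUp}) ⇒ 0.9375p_{LinkUp} = 897/32, so p_{LinkUp} = 29.9.
Then p_{NetOne} = 25.625 + 0.25·29.9 = 33.1.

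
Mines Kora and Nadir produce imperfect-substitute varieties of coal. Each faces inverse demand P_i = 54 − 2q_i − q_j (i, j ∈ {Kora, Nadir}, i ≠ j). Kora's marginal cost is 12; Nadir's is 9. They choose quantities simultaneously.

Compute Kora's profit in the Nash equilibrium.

134.48

Mine Kora's profit: π = q_{Kora}(54 − 2q_{Kora} − q_{Nadir}) − 12q_{Kora}.
∂π/∂q_{Kora} = 42 − 4q_{Kora} − q_{Nadir} = 0 ⇒ q_{Kora} = 10.5 − 0.25q_{Nadir}.
Similarly q_{Nadir} = 11.25 − 0.25q_{Kora}.
Plugging q_{Nadir} into Kora's best response: q_{Kora} = 10.5 − 0.25(11.25 − 0.25q_{Kora}) ⇒ 0.9375q_{Kora} = 7.6875, so q_{Kora} = 8.2.
Then q_{Nadir} = 11.25 − 0.25·8.2 = 9.2.
P_{Kora} = 54 − 2·8.2 − 9.2 = 28.4.
Profit = (28.4 − 12)·8.2 = 134.48.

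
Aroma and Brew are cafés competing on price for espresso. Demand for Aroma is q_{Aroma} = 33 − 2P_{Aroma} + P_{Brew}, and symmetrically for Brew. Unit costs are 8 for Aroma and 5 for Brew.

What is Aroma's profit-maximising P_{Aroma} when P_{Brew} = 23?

18

Aroma's profit: π = (P_{Aroma} − 8)(33 − 2P_{Aroma} + P_{Brew}).
∂π/∂P_{Aroma} = 49 − 4P_{Aroma} + P_{Brew} = 0 ⇒ P_{Aroma} = 12.25 + 0.25P_{Brew}.
At P_{Brew} = 23: P_{Aroma} = 12.25 + 0.25·23 = 18.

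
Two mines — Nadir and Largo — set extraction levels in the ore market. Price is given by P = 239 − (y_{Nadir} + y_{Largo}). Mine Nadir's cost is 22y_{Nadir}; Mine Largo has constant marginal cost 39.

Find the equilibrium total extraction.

Mine Nadir's profit: π = y_{Nadir}(239 − (y_{Nadir} + y_{Largo})) − 22y_{Nadir}.
∂π/∂y_{Nadir} = 217 − 2y_{Nadir} − y_{Largo} = 0, so y_{Nadir} = 108.5 − 0.5y_{Largo}.
By the same steps for Largo: y_{Largo} = 100 − 0.5y_{Nadir}.
Plugging y_{Largo} into Nadir's best response: y_{Nadir} = 108.5 − 0.5(100 − 0.5y_{Nadir}) ⇒ 0.75y_{Nadir} = 58.5, so y_{Nadir} = 78.
Then y_{Largo} = 100 − 0.5·78 = 61.
Total extraction: 78 + 61 = 139.

139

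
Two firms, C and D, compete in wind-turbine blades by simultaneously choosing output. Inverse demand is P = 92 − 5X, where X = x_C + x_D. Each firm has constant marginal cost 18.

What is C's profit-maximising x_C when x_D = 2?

Firm C's profit: π = x_C(92 − 5(x_C + x_D)) − 18x_C.
∂π/∂x_C = 74 − 10x_C − 5x_D = 0, so x_C = 7.4 − 0.5x_D.
At x_D = 2: x_C = 7.4 − 0.5·2 = 6.4.

6.4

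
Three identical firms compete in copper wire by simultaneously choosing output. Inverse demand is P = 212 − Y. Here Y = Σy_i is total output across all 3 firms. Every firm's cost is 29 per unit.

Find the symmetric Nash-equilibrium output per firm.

A representative firm's profit is π_i = y_i(212 − Y) − 29y_i, with Y = y_i + Σ_{j≠i} y_j.
First-order condition: 183 − 2y_i − Σ_{j≠i} y_j = 0.
With identical firms, set every y_j = y: then 183 − 2y − 2y = 0, i.e. y = 183/4 = 45.75.

45.75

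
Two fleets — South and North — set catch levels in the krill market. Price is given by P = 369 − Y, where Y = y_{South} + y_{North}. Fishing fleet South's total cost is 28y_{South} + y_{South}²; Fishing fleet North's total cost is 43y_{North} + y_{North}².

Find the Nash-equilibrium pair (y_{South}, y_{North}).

69.2, 64.2

Fishing fleet South's profit: π = y_{South}(369 − (y_{South} + y_{North})) − 28y_{South} − y_{South}².
∂π/∂y_{South} = 341 − 4y_{South} − y_{North} = 0, so y_{South} = 85.25 − 0.25y_{North}.
By the same steps for North: y_{North} = 81.5 − 0.25y_{South}.
Solving the two reaction functions simultaneously: (1 − (−0.25)(−0.25))y_{South} = 85.25 − 0.25·81.5, so 0.9375y_{South} = 64.875 and y_{South} = 69.2.
Then y_{North} = 81.5 − 0.25·69.2 = 64.2.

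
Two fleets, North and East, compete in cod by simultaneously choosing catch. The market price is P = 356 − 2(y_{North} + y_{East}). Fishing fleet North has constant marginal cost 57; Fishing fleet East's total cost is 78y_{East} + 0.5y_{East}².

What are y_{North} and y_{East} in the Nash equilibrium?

58.6875, 32.125

Fishing fleet North's profit: π = y_{North}(356 − 2(y_{North} + y_{East})) − 57y_{North}.
∂π/∂y_{North} = 299 − 4y_{North} − 2y_{East} = 0, so y_{North} = 74.75 − 0.5y_{East}.
For East: ∂π/∂y_{East} = 278 − 5y_{East} − 2y_{North} = 0 ⇒ y_{East} = 55.6 − 0.4y_{North}.
Plugging y_{East} into North's best response: y_{North} = 74.75 − 0.5(55.6 − 0.4y_{North}) ⇒ 0.8y_{North} = 46.95, so y_{North} = 58.6875.
Then y_{East} = 55.6 − 0.4·58.6875 = 32.125.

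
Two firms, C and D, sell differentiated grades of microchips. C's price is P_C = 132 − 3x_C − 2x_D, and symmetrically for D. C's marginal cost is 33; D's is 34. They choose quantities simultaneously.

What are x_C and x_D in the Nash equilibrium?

Firm C's profit: π = x_C(132 − 3x_C − 2x_D) − 33x_C.
∂π/∂x_C = 99 − 6x_C − 2x_D = 0 ⇒ x_C = 16.5 − (1/3)x_D.
Similarly x_D = 49/3 − (1/3)x_C.
Substituting the second reaction function into the first: x_C = 16.5 − (1/3)(49/3 − (1/3)x_C), which gives (8/9)x_C = 199/18 ⇒ x_C = 12.4375.
Then x_D = 49/3 − (1/3)·12.4375 = 12.1875.

12.4375, 12.1875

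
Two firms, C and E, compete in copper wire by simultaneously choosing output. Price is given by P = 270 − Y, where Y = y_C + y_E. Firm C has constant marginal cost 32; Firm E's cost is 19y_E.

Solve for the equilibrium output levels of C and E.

75, 88

Firm C's profit: π = y_C(270 − (y_C + y_E)) − 32y_C.
∂π/∂y_C = 238 − 2y_C − y_E = 0, so y_C = 119 − 0.5y_E.
By the same steps for E: y_E = 125.5 − 0.5y_C.
Solving the two reaction functions simultaneously: (1 − (−0.5)(−0.5))y_C = 119 − 0.5·125.5, so 0.75y_C = 56.25 and y_C = 75.
Then y_E = 125.5 − 0.5·75 = 88.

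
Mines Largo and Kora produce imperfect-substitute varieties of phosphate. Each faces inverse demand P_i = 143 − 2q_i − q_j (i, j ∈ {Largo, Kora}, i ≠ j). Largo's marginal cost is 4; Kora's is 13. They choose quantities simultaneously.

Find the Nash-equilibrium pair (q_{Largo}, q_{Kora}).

Mine Largo's profit: π = q_{Largo}(143 − 2q_{Largo} − q_{Kora}) − 4q_{Largo}.
∂π/∂q_{Largo} = 139 − 4q_{Largo} − q_{Kora} = 0 ⇒ q_{Largo} = 34.75 − 0.25q_{Kora}.
Similarly q_{Kora} = 32.5 − 0.25q_{Largo}.
Solving the two reaction functions simultaneously: (1 − (−0.25)(−0.25))q_{Largo} = 34.75 − 0.25·32.5, so 0.9375q_{Largo} = 26.625 and q_{Largo} = 28.4.
Then q_{Kora} = 32.5 − 0.25·28.4 = 25.4.

28.4, 25.4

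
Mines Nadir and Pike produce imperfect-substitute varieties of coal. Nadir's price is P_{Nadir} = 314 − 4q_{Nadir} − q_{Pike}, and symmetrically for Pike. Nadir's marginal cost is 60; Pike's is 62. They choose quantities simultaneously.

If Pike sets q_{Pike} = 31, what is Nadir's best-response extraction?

Mine Nadir's profit: π = q_{Nadir}(314 − 4q_{Nadir} − q_{Pike}) − 60q_{Nadir}.
∂π/∂q_{Nadir} = 254 − 8q_{Nadir} − q_{Pike} = 0 ⇒ q_{Nadir} = 31.75 − 0.125q_{Pike}.
At q_{Pike} = 31: q_{Nadir} = 31.75 − 0.125·31 = 27.875.

27.875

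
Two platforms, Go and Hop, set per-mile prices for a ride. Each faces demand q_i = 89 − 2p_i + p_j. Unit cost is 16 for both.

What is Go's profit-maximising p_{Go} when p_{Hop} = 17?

34.5

Go's profit: π = (p_{Go} − 16)(89 − 2p_{Go} + p_{Hop}).
∂π/∂p_{Go} = 121 − 4p_{Go} + p_{Hop} = 0 ⇒ p_{Go} = 30.25 + 0.25p_{Hop}.
At p_{Hop} = 17: p_{Go} = 30.25 + 0.25·17 = 34.5.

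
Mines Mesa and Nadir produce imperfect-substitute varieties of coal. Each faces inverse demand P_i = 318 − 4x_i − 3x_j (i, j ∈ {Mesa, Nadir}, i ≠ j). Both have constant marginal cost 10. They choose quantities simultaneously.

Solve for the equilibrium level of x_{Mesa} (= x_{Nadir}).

28

Mine Mesa's profit: π = x_{Mesa}(318 − 4x_{Mesa} − 3x_{Nadir}) − 10x_{Mesa}.
∂π/∂x_{Mesa} = 308 − 8x_{Mesa} − 3x_{Nadir} = 0 ⇒ x_{Mesa} = 38.5 − 0.375x_{Nadir}.
By symmetry x_{Nadir} = x_{Mesa}; substituting into the reaction function, 1.375x_{Mesa} = 38.5 and x_{Mesa} = 28.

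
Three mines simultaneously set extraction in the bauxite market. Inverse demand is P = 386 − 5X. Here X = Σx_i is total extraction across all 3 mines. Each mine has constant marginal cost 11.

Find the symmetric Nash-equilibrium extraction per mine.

A representative mine's profit is π_i = x_i(386 − 5X) − 11x_i, with X = x_i + Σ_{j≠i} x_j.
First-order condition: 375 − 10x_i − 5Σ_{j≠i} x_j = 0.
In a symmetric equilibrium every mine chooses the same x, so Σ_{j≠i} x_j = 2x. The condition becomes 375 − 20x = 0, giving x = 375/20 = 18.75.

18.75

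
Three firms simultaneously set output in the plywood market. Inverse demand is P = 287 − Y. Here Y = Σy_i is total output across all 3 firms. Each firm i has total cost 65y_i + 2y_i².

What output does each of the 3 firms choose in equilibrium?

A representative firm's profit is π_i = y_i(287 − Y) − 65y_i − 2y_i², with Y = y_i + Σ_{j≠i} y_j.
First-order condition: 222 − 6y_i − Σ_{j≠i} y_j = 0.
With identical firms, set every y_j = y: then 222 − 6y − 2y = 0, i.e. y = 222/8 = 27.75.

27.75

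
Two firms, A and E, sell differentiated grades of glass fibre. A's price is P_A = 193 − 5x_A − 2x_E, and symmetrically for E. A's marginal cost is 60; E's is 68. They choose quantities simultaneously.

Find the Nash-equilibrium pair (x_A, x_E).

11.25, 10.25

Firm A's profit: π = x_A(193 − 5x_A − 2x_E) − 60x_A.
∂π/∂x_A = 133 − 10x_A − 2x_E = 0 ⇒ x_A = 13.3 − 0.2x_E.
Similarly x_E = 12.5 − 0.2x_A.
Solving the two reaction functions simultaneously: (1 − (−0.2)(−0.2))x_A = 13.3 − 0.2·12.5, so 0.96x_A = 10.8 and x_A = 11.25.
Then x_E = 12.5 − 0.2·11.25 = 10.25.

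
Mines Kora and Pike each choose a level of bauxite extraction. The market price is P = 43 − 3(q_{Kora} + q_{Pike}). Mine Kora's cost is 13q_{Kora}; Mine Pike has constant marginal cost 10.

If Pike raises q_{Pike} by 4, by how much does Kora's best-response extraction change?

Mine Kora's profit: π = q_{Kora}(43 − 3(q_{Kora} + q_{Pike})) − 13q_{Kora}.
∂π/∂q_{Kora} = 30 − 6q_{Kora} − 3q_{Pike} = 0, so q_{Kora} = 5 − 0.5q_{Pike}.
The reaction-function slope is −0.5, so a 4-unit rise in q_{Pike} moves q_{Kora} by −0.5 × 4 = −2. Kora's best response falls — the actions are strategic substitutes.

-2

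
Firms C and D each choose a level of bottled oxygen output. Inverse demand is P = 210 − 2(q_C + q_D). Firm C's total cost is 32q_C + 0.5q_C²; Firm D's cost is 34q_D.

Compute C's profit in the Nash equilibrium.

1265.625

Firm C's profit: π = q_C(210 − 2(q_C + q_D)) − 32q_C − 0.5q_C².
∂π/∂q_C = 178 − 5q_C − 2q_D = 0, so q_C = 35.6 − 0.4q_D.
For D: ∂π/∂q_D = 176 − 4q_D − 2q_C = 0 ⇒ q_D = 44 − 0.5q_C.
Plugging q_D into C's best response: q_C = 35.6 − 0.4(44 − 0.5q_C) ⇒ 0.8q_C = 18, so q_C = 22.5.
Then q_D = 44 − 0.5·22.5 = 32.75.
Price P = 210 − 2·55.25 = 99.5.
C's profit: (99.5 − 32)·22.5 − 0.5(22.5)² = 1265.625.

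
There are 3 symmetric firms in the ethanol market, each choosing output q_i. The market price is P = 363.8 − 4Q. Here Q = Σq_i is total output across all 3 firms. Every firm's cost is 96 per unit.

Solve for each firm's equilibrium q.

16.7375

A representative firm's profit is π_i = q_i(363.8 − 4Q) − 96q_i, with Q = q_i + Σ_{j≠i} q_j.
First-order condition: 267.8 − 8q_i − 4Σ_{j≠i} q_j = 0.
With identical firms, set every q_j = q: then 267.8 − 8q − 8q = 0, i.e. q = 267.8/16 = 16.7375.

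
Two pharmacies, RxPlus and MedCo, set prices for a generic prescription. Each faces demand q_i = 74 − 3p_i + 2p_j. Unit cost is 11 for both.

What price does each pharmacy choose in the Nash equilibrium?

26.75

RxPlus's profit: π = (p_{RxPlus} − 11)(74 − 3p_{RxPlus} + 2p_{MedCo}).
∂π/∂p_{RxPlus} = 107 − 6p_{RxPlus} + 2p_{MedCo} = 0 ⇒ p_{RxPlus} = 107/6 + (1/3)p_{MedCo}.
Setting p_{RxPlus} = p_{MedCo} in the reaction function: p_{RxPlus} = 107/6 + (1/3)p_{RxPlus}, so p_{RxPlus} = (107/6) / (2/3) = 26.75.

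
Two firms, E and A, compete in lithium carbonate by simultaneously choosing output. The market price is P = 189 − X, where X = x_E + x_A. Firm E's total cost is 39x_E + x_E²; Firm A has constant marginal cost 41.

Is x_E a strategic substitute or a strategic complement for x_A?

strategic substitutes

Firm E's profit: π = x_E(189 − (x_E + x_A)) − 39x_E − x_E².
∂π/∂x_E = 150 − 4x_E − x_A = 0, so x_E = 37.5 − 0.25x_A.
The best-response slope dx_E/dx_A = −0.25 < 0: the reaction function is downward-sloping, so the choices are strategic substitutes.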